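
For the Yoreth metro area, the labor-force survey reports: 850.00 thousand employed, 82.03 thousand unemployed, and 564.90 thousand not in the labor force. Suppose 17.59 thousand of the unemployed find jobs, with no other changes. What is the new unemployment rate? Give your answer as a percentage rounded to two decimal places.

Initially, labor force = 850.00 + 82.03 = 932.03 thousand, so u = 82.03/932.03 = 8.80%.
After the change, unemployed falls and employed rises by 17.59; labor force unchanged → E = 867.59, U = 64.44, labor force = 932.03 thousand.
New unemployment rate = 64.44 / 932.03 = 6.91%.

New unemployment rate ≈ 6.91%.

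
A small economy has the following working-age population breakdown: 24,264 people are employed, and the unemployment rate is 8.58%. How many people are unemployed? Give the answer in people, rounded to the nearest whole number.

Let U be the number unemployed. The labor force is E + U, and U/(E+U) = 0.0858.
So U = 0.0858 × 24,264 / (1 − 0.0858) = 2081.85 / 0.9142 ≈ 2,277.

About 2,277 are unemployed.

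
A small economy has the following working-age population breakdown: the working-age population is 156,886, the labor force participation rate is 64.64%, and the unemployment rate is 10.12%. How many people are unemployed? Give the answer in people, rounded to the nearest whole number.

Labor force = 0.6464 × 156,886 = 101,411.
Unemployed = 0.1012 × 101,411 ≈ 10,263.

About 10,263 are unemployed.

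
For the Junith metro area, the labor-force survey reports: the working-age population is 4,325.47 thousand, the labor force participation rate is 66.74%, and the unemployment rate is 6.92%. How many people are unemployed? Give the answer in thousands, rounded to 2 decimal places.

Labor force = 0.6674 × 4,325.47 = 2,886.82 thousand.
Unemployed = 0.0692 × 2,886.82 ≈ 199.77 thousand.

About 199.77 thousand are unemployed.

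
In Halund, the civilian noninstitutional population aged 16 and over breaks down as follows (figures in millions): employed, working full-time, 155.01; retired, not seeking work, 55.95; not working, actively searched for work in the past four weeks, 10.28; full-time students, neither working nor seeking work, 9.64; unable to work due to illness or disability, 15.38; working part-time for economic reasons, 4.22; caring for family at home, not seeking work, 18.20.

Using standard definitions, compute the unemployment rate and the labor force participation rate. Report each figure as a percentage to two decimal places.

Unemployment rate ≈ 6.06%; labor force participation rate ≈ 63.09%.

Employed = 155.01 + 4.22 = 159.23 million (anyone who worked, including part-time for economic reasons, counts as employed).
Unemployed = 10.28 million.
Labor force = 159.23 + 10.28 = 169.51 million.
Not in labor force = 55.95 + 9.64 + 15.38 + 18.20 = 99.17 million (those not working and not actively searching are outside the labor force).
Civilian working-age population = 169.51 + 99.17 = 268.68 million.
Unemployment rate = 10.28 / 169.51 = 6.06%.
Labor force participation rate = 169.51 / 268.68 = 63.09%.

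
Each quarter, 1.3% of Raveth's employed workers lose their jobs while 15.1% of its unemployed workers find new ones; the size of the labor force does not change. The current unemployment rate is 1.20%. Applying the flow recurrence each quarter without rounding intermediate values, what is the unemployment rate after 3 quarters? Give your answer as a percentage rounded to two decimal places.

Unemployment rate after three quarters ≈ 4.00%.

With a fixed labor force, u_{t+1} = u_t + s·(1−u_t) − f·u_t = u_t·(1−s−f) + s.
Here 1−s−f = 0.836 and s = 0.013.
u_1 = 0.012000 × 0.836 + 0.013 = 0.023032.
u_2 = 0.023032 × 0.836 + 0.013 = 0.032255.
u_3 = 0.032255 × 0.836 + 0.013 = 0.039965.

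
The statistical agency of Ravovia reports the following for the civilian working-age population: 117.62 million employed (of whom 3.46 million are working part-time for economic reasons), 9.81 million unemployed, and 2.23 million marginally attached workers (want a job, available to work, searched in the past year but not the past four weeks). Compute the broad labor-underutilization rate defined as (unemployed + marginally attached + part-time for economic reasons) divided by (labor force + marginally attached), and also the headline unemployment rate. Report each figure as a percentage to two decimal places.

Labor force = 117.62 + 9.81 = 127.43 million.
Numerator = 9.81 + 2.23 + 3.46 = 15.50 million.
Denominator = 127.43 + 2.23 = 129.66 million.
Broad rate = 15.50 / 129.66 = 11.95%.
Headline unemployment rate = 9.81 / 127.43 = 7.70%.

Broad underutilization rate ≈ 11.95%; headline unemployment rate ≈ 7.70%.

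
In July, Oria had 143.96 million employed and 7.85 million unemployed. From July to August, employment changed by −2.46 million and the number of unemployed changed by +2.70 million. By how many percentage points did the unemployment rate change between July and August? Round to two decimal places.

July: labor force = 143.96 + 7.85 = 151.81; u = 7.85/151.81 = 5.17%.
August: labor force = 141.50 + 10.55 = 152.05; u = 10.55/152.05 = 6.94%.
Change = 6.94% − 5.17% = +1.77 pp.

The unemployment rate changed by +1.77 percentage points.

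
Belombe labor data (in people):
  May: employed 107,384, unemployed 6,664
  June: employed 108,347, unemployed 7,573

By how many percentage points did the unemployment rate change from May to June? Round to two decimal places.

May: labor force = 107,384 + 6,664 = 114,048; u = 6,664/114,048 = 5.84%.
June: labor force = 108,347 + 7,573 = 115,920; u = 7,573/115,920 = 6.53%.
Change = 6.53% − 5.84% = +0.69 pp.

The unemployment rate changed by +0.69 percentage points.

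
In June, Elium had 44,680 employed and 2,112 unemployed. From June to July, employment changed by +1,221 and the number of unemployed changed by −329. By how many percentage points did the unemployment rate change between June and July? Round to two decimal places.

June: labor force = 44,680 + 2,112 = 46,792; u = 2,112/46,792 = 4.51%.
July: labor force = 45,901 + 1,783 = 47,684; u = 1,783/47,684 = 3.74%.
Change = 3.74% − 4.51% = −0.77 pp.

The unemployment rate changed by −0.77 percentage points.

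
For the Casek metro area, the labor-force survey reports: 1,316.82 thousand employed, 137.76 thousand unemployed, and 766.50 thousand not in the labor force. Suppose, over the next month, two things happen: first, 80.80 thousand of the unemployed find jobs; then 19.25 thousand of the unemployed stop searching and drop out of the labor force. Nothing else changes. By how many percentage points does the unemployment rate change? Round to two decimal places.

The unemployment rate changes by −6.84 percentage points.

Initially, labor force = 1,316.82 + 137.76 = 1,454.58 thousand, so u = 137.76/1,454.58 = 9.47%.
After the first change, unemployed falls and employed rises by 80.80; labor force unchanged → E = 1,397.62, U = 56.96, labor force = 1,454.58 thousand.
After the second change, unemployed and labor force both fall by 19.25 → E = 1,397.62, U = 37.71, labor force = 1,435.33 thousand.
New unemployment rate = 37.71 / 1,435.33 = 2.63%.
Change = 2.63% − 9.47% = −6.84 percentage points.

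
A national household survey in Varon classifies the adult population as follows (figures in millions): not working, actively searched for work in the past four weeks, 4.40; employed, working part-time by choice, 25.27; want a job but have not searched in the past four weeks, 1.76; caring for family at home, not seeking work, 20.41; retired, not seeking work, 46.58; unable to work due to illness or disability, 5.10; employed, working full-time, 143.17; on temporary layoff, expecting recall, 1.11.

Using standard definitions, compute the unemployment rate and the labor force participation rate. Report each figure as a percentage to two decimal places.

Employed = 25.27 + 143.17 = 168.44 million.
Unemployed = 4.40 + 1.11 = 5.51 million (jobless and actively searching, or on temporary layoff).
Labor force = 168.44 + 5.51 = 173.95 million.
Not in labor force = 1.76 + 20.41 + 46.58 + 5.10 = 73.85 million (those not working and not actively searching are outside the labor force — including those who want a job but have given up searching).
Civilian working-age population = 173.95 + 73.85 = 247.80 million.
Unemployment rate = 5.51 / 173.95 = 3.17%.
Labor force participation rate = 173.95 / 247.80 = 70.20%.

Unemployment rate ≈ 3.17%; labor force participation rate ≈ 70.20%.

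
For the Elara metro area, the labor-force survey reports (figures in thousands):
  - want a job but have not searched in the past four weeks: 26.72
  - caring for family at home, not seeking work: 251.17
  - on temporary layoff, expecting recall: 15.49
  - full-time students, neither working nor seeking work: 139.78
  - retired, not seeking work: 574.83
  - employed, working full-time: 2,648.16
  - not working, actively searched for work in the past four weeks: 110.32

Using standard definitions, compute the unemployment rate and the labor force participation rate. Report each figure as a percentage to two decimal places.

Unemployment rate ≈ 4.54%; labor force participation rate ≈ 73.65%.

Employed = 2,648.16 thousand.
Unemployed = 15.49 + 110.32 = 125.81 thousand (jobless and actively searching, or on temporary layoff).
Labor force = 2,648.16 + 125.81 = 2,773.97 thousand.
Not in labor force = 26.72 + 251.17 + 139.78 + 574.83 = 992.50 thousand (those not working and not actively searching are outside the labor force — including those who want a job but have given up searching).
Civilian working-age population = 2,773.97 + 992.50 = 3,766.47 thousand.
Unemployment rate = 125.81 / 2,773.97 = 4.54%.
Labor force participation rate = 2,773.97 / 3,766.47 = 73.65%.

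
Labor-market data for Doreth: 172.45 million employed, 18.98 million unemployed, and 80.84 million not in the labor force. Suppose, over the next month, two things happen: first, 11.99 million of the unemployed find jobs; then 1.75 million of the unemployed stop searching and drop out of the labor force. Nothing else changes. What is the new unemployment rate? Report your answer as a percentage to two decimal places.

New unemployment rate ≈ 2.76%.

Initially, labor force = 172.45 + 18.98 = 191.43 million, so u = 18.98/191.43 = 9.91%.
After the first change, unemployed falls and employed rises by 11.99; labor force unchanged → E = 184.44, U = 6.99, labor force = 191.43 million.
After the second change, unemployed and labor force both fall by 1.75 → E = 184.44, U = 5.24, labor force = 189.68 million.
New unemployment rate = 5.24 / 189.68 = 2.76%.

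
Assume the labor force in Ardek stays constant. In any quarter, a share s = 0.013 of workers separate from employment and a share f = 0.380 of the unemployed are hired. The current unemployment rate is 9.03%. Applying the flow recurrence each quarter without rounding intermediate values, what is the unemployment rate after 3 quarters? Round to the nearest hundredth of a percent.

Unemployment rate after three quarters ≈ 4.59%.

With a fixed labor force, u_{t+1} = u_t + s·(1−u_t) − f·u_t = u_t·(1−s−f) + s.
Here 1−s−f = 0.607 and s = 0.013.
u_1 = 0.090300 × 0.607 + 0.013 = 0.067812.
u_2 = 0.067812 × 0.607 + 0.013 = 0.054162.
u_3 = 0.054162 × 0.607 + 0.013 = 0.045876.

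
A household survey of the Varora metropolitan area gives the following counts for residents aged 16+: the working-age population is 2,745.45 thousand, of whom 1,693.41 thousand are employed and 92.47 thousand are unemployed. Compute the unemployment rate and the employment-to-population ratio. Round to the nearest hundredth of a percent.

Labor force = employed + unemployed = 1,693.41 + 92.47 = 1,785.88 thousand.
Unemployment rate = 92.47 / 1,785.88 = 5.18%.
Employment-population ratio = 1,693.41 / 2,745.45 = 61.68%.

Unemployment rate ≈ 5.18%; employment-population ratio ≈ 61.68%.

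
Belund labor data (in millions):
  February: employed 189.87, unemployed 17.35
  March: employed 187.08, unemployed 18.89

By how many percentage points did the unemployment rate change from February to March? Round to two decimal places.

February: labor force = 189.87 + 17.35 = 207.22; u = 17.35/207.22 = 8.37%.
March: labor force = 187.08 + 18.89 = 205.97; u = 18.89/205.97 = 9.17%.
Change = 9.17% − 8.37% = +0.80 pp.

The unemployment rate changed by +0.80 percentage points.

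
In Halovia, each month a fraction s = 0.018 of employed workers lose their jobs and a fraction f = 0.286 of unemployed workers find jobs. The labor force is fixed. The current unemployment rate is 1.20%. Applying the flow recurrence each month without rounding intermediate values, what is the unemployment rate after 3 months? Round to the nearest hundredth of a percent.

With a fixed labor force, u_{t+1} = u_t + s·(1−u_t) − f·u_t = u_t·(1−s−f) + s.
Here 1−s−f = 0.696 and s = 0.018.
u_1 = 0.012000 × 0.696 + 0.018 = 0.026352.
u_2 = 0.026352 × 0.696 + 0.018 = 0.036341.
u_3 = 0.036341 × 0.696 + 0.018 = 0.043293.

Unemployment rate after three months ≈ 4.33%.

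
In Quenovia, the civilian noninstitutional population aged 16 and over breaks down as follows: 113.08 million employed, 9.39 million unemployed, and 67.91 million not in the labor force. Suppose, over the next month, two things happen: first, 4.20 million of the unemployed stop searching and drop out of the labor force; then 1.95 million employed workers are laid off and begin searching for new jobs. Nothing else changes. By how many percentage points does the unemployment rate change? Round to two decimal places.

Initially, labor force = 113.08 + 9.39 = 122.47 million, so u = 9.39/122.47 = 7.67%.
After the first change, unemployed and labor force both fall by 4.20 → E = 113.08, U = 5.19, labor force = 118.27 million.
After the second change, employed falls and unemployed rises by 1.95; labor force unchanged → E = 111.13, U = 7.14, labor force = 118.27 million.
New unemployment rate = 7.14 / 118.27 = 6.04%.
Change = 6.04% − 7.67% = −1.63 percentage points.

The unemployment rate changes by −1.63 percentage points.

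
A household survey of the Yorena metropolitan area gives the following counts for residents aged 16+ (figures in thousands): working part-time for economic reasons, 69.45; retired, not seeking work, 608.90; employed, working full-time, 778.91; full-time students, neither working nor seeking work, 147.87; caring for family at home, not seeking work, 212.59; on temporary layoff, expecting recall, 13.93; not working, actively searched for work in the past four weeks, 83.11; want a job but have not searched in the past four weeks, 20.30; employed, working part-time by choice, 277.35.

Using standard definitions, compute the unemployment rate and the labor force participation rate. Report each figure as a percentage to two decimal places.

Employed = 69.45 + 778.91 + 277.35 = 1,125.71 thousand (anyone who worked, including part-time for economic reasons, counts as employed).
Unemployed = 13.93 + 83.11 = 97.04 thousand (jobless and actively searching, or on temporary layoff).
Labor force = 1,125.71 + 97.04 = 1,222.75 thousand.
Not in labor force = 608.90 + 147.87 + 212.59 + 20.30 = 989.66 thousand (those not working and not actively searching are outside the labor force — including those who want a job but have given up searching).
Civilian working-age population = 1,222.75 + 989.66 = 2,212.41 thousand.
Unemployment rate = 97.04 / 1,222.75 = 7.94%.
Labor force participation rate = 1,222.75 / 2,212.41 = 55.27%.

Unemployment rate ≈ 7.94%; labor force participation rate ≈ 55.27%.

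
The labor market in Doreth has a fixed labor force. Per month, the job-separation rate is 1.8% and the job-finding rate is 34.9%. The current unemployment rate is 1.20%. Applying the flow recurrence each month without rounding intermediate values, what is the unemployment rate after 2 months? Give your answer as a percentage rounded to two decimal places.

Unemployment rate after two months ≈ 3.42%.

With a fixed labor force, u_{t+1} = u_t + s·(1−u_t) − f·u_t = u_t·(1−s−f) + s.
Here 1−s−f = 0.633 and s = 0.018.
u_1 = 0.012000 × 0.633 + 0.018 = 0.025596.
u_2 = 0.025596 × 0.633 + 0.018 = 0.034202.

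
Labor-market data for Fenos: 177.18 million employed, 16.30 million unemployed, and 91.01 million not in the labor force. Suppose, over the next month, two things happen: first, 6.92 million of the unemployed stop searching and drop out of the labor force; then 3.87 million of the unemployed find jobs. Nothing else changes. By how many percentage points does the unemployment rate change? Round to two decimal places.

Initially, labor force = 177.18 + 16.30 = 193.48 million, so u = 16.30/193.48 = 8.42%.
After the first change, unemployed and labor force both fall by 6.92 → E = 177.18, U = 9.38, labor force = 186.56 million.
After the second change, unemployed falls and employed rises by 3.87; labor force unchanged → E = 181.05, U = 5.51, labor force = 186.56 million.
New unemployment rate = 5.51 / 186.56 = 2.95%.
Change = 2.95% − 8.42% = −5.47 percentage points.

The unemployment rate changes by −5.47 percentage points.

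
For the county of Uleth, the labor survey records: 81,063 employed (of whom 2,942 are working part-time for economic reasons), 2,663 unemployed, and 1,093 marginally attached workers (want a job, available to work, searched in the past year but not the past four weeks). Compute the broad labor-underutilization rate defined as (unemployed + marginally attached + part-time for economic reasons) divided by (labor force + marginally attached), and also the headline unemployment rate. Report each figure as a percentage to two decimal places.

Labor force = 81,063 + 2,663 = 83,726.
Numerator = 2,663 + 1,093 + 2,942 = 6,698.
Denominator = 83,726 + 1,093 = 84,819.
Broad rate = 6,698 / 84,819 = 7.90%.
Headline unemployment rate = 2,663 / 83,726 = 3.18%.

Broad underutilization rate ≈ 7.90%; headline unemployment rate ≈ 3.18%.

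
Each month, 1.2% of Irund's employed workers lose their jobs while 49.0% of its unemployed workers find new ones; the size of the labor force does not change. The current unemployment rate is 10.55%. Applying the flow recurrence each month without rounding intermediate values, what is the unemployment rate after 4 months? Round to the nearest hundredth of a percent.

With a fixed labor force, u_{t+1} = u_t + s·(1−u_t) − f·u_t = u_t·(1−s−f) + s.
Here 1−s−f = 0.498 and s = 0.012.
u_1 = 0.105500 × 0.498 + 0.012 = 0.064539.
u_2 = 0.064539 × 0.498 + 0.012 = 0.044140.
u_3 = 0.044140 × 0.498 + 0.012 = 0.033982.
u_4 = 0.033982 × 0.498 + 0.012 = 0.028923.

Unemployment rate after four months ≈ 2.89%.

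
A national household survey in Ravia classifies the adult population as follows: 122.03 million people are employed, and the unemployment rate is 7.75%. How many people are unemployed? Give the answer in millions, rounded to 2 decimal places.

About 10.25 million are unemployed.

Let U be the number unemployed. The labor force is E + U, and U/(E+U) = 0.0775.
So U = 0.0775 × 122.03 / (1 − 0.0775) = 9.4573 / 0.9225 ≈ 10.25 million.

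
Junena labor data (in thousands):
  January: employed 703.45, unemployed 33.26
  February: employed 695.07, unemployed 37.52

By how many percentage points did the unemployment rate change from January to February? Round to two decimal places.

January: labor force = 703.45 + 33.26 = 736.71; u = 33.26/736.71 = 4.51%.
February: labor force = 695.07 + 37.52 = 732.59; u = 37.52/732.59 = 5.12%.
Change = 5.12% − 4.51% = +0.61 pp.

The unemployment rate changed by +0.61 percentage points.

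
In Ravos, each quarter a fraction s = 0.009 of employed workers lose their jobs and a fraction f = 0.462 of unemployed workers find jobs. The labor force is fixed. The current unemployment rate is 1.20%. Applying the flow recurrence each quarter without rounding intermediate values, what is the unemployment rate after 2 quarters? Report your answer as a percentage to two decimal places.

With a fixed labor force, u_{t+1} = u_t + s·(1−u_t) − f·u_t = u_t·(1−s−f) + s.
Here 1−s−f = 0.529 and s = 0.009.
u_1 = 0.012000 × 0.529 + 0.009 = 0.015348.
u_2 = 0.015348 × 0.529 + 0.009 = 0.017119.

Unemployment rate after two quarters ≈ 1.71%.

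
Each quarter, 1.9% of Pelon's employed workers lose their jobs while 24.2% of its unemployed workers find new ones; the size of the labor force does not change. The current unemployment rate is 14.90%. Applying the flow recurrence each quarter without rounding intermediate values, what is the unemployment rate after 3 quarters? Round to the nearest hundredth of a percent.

Unemployment rate after three quarters ≈ 10.36%.

With a fixed labor force, u_{t+1} = u_t + s·(1−u_t) − f·u_t = u_t·(1−s−f) + s.
Here 1−s−f = 0.739 and s = 0.019.
u_1 = 0.149000 × 0.739 + 0.019 = 0.129111.
u_2 = 0.129111 × 0.739 + 0.019 = 0.114413.
u_3 = 0.114413 × 0.739 + 0.019 = 0.103551.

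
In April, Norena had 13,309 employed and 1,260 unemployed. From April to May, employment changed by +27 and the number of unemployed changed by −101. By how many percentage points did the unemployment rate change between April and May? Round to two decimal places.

The unemployment rate changed by −0.65 percentage points.

April: labor force = 13,309 + 1,260 = 14,569; u = 1,260/14,569 = 8.65%.
May: labor force = 13,336 + 1,159 = 14,495; u = 1,159/14,495 = 8.00%.
Change = 8.00% − 8.65% = −0.65 pp.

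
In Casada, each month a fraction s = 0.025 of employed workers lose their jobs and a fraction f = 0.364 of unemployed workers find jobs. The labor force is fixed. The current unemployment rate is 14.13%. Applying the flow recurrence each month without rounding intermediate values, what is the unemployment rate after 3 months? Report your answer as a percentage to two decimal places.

With a fixed labor force, u_{t+1} = u_t + s·(1−u_t) − f·u_t = u_t·(1−s−f) + s.
Here 1−s−f = 0.611 and s = 0.025.
u_1 = 0.141300 × 0.611 + 0.025 = 0.111334.
u_2 = 0.111334 × 0.611 + 0.025 = 0.093025.
u_3 = 0.093025 × 0.611 + 0.025 = 0.081838.

Unemployment rate after three months ≈ 8.18%.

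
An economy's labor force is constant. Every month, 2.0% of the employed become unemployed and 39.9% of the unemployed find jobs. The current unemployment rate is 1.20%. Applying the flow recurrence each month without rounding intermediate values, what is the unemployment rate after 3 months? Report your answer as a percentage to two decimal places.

With a fixed labor force, u_{t+1} = u_t + s·(1−u_t) − f·u_t = u_t·(1−s−f) + s.
Here 1−s−f = 0.581 and s = 0.020.
u_1 = 0.012000 × 0.581 + 0.020 = 0.026972.
u_2 = 0.026972 × 0.581 + 0.020 = 0.035671.
u_3 = 0.035671 × 0.581 + 0.020 = 0.040725.

Unemployment rate after three months ≈ 4.07%.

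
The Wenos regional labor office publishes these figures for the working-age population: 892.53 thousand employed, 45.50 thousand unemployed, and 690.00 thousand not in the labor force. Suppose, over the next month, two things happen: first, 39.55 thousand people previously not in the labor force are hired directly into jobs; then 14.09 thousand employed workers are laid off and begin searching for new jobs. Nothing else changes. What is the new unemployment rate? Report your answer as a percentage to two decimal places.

New unemployment rate ≈ 6.10%.

Initially, labor force = 892.53 + 45.50 = 938.03 thousand, so u = 45.50/938.03 = 4.85%.
After the first change, employed and labor force both rise by 39.55; unemployed unchanged → E = 932.08, U = 45.50, labor force = 977.58 thousand.
After the second change, employed falls and unemployed rises by 14.09; labor force unchanged → E = 917.99, U = 59.59, labor force = 977.58 thousand.
New unemployment rate = 59.59 / 977.58 = 6.10%.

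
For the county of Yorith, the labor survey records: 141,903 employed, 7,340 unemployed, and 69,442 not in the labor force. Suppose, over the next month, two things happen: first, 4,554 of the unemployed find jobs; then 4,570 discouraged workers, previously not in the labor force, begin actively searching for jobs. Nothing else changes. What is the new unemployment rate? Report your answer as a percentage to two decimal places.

Initially, labor force = 141,903 + 7,340 = 149,243, so u = 7,340/149,243 = 4.92%.
After the first change, unemployed falls and employed rises by 4,554; labor force unchanged → E = 146,457, U = 2,786, labor force = 149,243.
After the second change, unemployed and labor force both rise by 4,570 → E = 146,457, U = 7,356, labor force = 153,813.
New unemployment rate = 7,356 / 153,813 = 4.78%.

New unemployment rate ≈ 4.78%.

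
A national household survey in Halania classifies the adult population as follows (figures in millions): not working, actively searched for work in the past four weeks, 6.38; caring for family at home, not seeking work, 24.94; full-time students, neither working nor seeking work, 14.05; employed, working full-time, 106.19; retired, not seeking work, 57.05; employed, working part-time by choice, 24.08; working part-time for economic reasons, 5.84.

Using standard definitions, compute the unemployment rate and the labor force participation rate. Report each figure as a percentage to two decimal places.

Employed = 106.19 + 24.08 + 5.84 = 136.11 million (anyone who worked, including part-time for economic reasons, counts as employed).
Unemployed = 6.38 million.
Labor force = 136.11 + 6.38 = 142.49 million.
Not in labor force = 24.94 + 14.05 + 57.05 = 96.04 million (those not working and not actively searching are outside the labor force).
Civilian working-age population = 142.49 + 96.04 = 238.53 million.
Unemployment rate = 6.38 / 142.49 = 4.48%.
Labor force participation rate = 142.49 / 238.53 = 59.74%.

Unemployment rate ≈ 4.48%; labor force participation rate ≈ 59.74%.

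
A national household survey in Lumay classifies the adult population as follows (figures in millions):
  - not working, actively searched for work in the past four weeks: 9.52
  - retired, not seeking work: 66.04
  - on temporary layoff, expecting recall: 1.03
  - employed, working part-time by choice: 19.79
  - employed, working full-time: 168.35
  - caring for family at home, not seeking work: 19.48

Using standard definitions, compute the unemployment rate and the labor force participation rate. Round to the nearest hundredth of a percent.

Unemployment rate ≈ 5.31%; labor force participation rate ≈ 69.91%.

Employed = 19.79 + 168.35 = 188.14 million.
Unemployed = 9.52 + 1.03 = 10.55 million (jobless and actively searching, or on temporary layoff).
Labor force = 188.14 + 10.55 = 198.69 million.
Not in labor force = 66.04 + 19.48 = 85.52 million (those not working and not actively searching are outside the labor force).
Civilian working-age population = 198.69 + 85.52 = 284.21 million.
Unemployment rate = 10.55 / 198.69 = 5.31%.
Labor force participation rate = 198.69 / 284.21 = 69.91%.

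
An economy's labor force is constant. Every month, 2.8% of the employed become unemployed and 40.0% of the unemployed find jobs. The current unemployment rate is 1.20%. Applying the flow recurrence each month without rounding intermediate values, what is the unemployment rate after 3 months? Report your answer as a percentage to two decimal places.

Unemployment rate after three months ≈ 5.54%.

With a fixed labor force, u_{t+1} = u_t + s·(1−u_t) − f·u_t = u_t·(1−s−f) + s.
Here 1−s−f = 0.572 and s = 0.028.
u_1 = 0.012000 × 0.572 + 0.028 = 0.034864.
u_2 = 0.034864 × 0.572 + 0.028 = 0.047942.
u_3 = 0.047942 × 0.572 + 0.028 = 0.055423.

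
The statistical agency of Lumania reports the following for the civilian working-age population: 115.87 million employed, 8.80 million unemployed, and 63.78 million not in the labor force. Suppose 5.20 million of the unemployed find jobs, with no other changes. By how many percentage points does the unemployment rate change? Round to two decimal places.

The unemployment rate changes by −4.17 percentage points.

Initially, labor force = 115.87 + 8.80 = 124.67 million, so u = 8.80/124.67 = 7.06%.
After the change, unemployed falls and employed rises by 5.20; labor force unchanged → E = 121.07, U = 3.60, labor force = 124.67 million.
New unemployment rate = 3.60 / 124.67 = 2.89%.
Change = 2.89% − 7.06% = −4.17 percentage points.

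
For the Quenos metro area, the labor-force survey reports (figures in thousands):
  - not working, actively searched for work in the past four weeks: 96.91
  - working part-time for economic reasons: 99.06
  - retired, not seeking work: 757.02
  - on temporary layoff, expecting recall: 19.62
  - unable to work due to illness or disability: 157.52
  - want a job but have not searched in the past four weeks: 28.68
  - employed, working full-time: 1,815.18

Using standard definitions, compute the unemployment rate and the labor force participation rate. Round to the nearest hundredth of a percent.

Unemployment rate ≈ 5.74%; labor force participation rate ≈ 68.28%.

Employed = 99.06 + 1,815.18 = 1,914.24 thousand (anyone who worked, including part-time for economic reasons, counts as employed).
Unemployed = 96.91 + 19.62 = 116.53 thousand (jobless and actively searching, or on temporary layoff).
Labor force = 1,914.24 + 116.53 = 2,030.77 thousand.
Not in labor force = 757.02 + 157.52 + 28.68 = 943.22 thousand (those not working and not actively searching are outside the labor force — including those who want a job but have given up searching).
Civilian working-age population = 2,030.77 + 943.22 = 2,973.99 thousand.
Unemployment rate = 116.53 / 2,030.77 = 5.74%.
Labor force participation rate = 2,030.77 / 2,973.99 = 68.28%.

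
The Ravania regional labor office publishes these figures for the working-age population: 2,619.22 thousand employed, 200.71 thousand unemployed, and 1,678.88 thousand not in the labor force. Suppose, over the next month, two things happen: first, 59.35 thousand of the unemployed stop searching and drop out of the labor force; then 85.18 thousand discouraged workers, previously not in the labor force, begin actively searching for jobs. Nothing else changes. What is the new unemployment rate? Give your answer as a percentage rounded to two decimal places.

Initially, labor force = 2,619.22 + 200.71 = 2,819.93 thousand, so u = 200.71/2,819.93 = 7.12%.
After the first change, unemployed and labor force both fall by 59.35 → E = 2,619.22, U = 141.36, labor force = 2,760.58 thousand.
After the second change, unemployed and labor force both rise by 85.18 → E = 2,619.22, U = 226.54, labor force = 2,845.76 thousand.
New unemployment rate = 226.54 / 2,845.76 = 7.96%.

New unemployment rate ≈ 7.96%.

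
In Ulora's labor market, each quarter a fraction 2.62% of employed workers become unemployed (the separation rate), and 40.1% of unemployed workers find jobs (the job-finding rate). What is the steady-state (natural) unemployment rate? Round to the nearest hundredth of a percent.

Steady-state unemployment rate ≈ 6.13%.

At steady state the flows balance: s·E = f·U, so U/(E+U) = s/(s+f).
u* = 2.62 / (2.62 + 40.1) = 2.62 / 42.72 = 6.13%.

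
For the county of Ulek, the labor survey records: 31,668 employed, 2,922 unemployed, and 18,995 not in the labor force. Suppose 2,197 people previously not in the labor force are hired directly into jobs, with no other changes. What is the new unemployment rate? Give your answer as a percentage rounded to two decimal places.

Initially, labor force = 31,668 + 2,922 = 34,590, so u = 2,922/34,590 = 8.45%.
After the change, employed and labor force both rise by 2,197; unemployed unchanged → E = 33,865, U = 2,922, labor force = 36,787.
New unemployment rate = 2,922 / 36,787 = 7.94%.

New unemployment rate ≈ 7.94%.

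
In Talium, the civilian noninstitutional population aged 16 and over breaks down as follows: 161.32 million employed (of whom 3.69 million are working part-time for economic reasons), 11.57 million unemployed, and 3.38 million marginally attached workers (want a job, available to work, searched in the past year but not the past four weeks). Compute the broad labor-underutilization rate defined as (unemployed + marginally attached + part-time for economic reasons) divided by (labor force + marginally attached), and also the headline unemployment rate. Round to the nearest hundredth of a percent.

Broad underutilization rate ≈ 10.57%; headline unemployment rate ≈ 6.69%.

Labor force = 161.32 + 11.57 = 172.89 million.
Numerator = 11.57 + 3.38 + 3.69 = 18.64 million.
Denominator = 172.89 + 3.38 = 176.27 million.
Broad rate = 18.64 / 176.27 = 10.57%.
Headline unemployment rate = 11.57 / 172.89 = 6.69%.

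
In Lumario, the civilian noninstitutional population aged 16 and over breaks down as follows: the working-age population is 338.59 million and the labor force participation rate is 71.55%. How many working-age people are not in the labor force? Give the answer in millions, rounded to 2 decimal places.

Share not in the labor force = 1 − 0.7155 = 0.2845.
Not in labor force = 0.2845 × 338.59 ≈ 96.33 million.

About 96.33 million are not in the labor force.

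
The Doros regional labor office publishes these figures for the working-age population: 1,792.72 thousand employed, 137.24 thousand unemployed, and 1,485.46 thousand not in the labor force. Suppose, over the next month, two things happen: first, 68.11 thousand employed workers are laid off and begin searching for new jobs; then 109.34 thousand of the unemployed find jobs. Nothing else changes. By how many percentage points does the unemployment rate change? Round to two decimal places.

Initially, labor force = 1,792.72 + 137.24 = 1,929.96 thousand, so u = 137.24/1,929.96 = 7.11%.
After the first change, employed falls and unemployed rises by 68.11; labor force unchanged → E = 1,724.61, U = 205.35, labor force = 1,929.96 thousand.
After the second change, unemployed falls and employed rises by 109.34; labor force unchanged → E = 1,833.95, U = 96.01, labor force = 1,929.96 thousand.
New unemployment rate = 96.01 / 1,929.96 = 4.97%.
Change = 4.97% − 7.11% = −2.14 percentage points.

The unemployment rate changes by −2.14 percentage points.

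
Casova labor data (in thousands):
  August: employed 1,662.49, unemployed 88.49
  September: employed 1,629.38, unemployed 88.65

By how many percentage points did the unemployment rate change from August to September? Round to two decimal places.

August: labor force = 1,662.49 + 88.49 = 1,750.98; u = 88.49/1,750.98 = 5.05%.
September: labor force = 1,629.38 + 88.65 = 1,718.03; u = 88.65/1,718.03 = 5.16%.
Change = 5.16% − 5.05% = +0.11 pp.

The unemployment rate changed by +0.11 percentage points.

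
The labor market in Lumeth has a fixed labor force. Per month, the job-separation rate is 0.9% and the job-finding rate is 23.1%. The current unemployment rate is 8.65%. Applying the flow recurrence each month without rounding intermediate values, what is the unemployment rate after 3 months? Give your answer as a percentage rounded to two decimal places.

Unemployment rate after three months ≈ 5.90%.

With a fixed labor force, u_{t+1} = u_t + s·(1−u_t) − f·u_t = u_t·(1−s−f) + s.
Here 1−s−f = 0.760 and s = 0.009.
u_1 = 0.086500 × 0.760 + 0.009 = 0.074740.
u_2 = 0.074740 × 0.760 + 0.009 = 0.065802.
u_3 = 0.065802 × 0.760 + 0.009 = 0.059010.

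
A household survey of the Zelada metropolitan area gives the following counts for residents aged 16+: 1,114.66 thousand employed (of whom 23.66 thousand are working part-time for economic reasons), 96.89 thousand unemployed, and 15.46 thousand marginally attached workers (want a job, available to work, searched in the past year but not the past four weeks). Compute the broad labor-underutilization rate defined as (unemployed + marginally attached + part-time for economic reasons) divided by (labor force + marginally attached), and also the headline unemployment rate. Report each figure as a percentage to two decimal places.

Labor force = 1,114.66 + 96.89 = 1,211.55 thousand.
Numerator = 96.89 + 15.46 + 23.66 = 136.01 thousand.
Denominator = 1,211.55 + 15.46 = 1,227.01 thousand.
Broad rate = 136.01 / 1,227.01 = 11.08%.
Headline unemployment rate = 96.89 / 1,211.55 = 8.00%.

Broad underutilization rate ≈ 11.08%; headline unemployment rate ≈ 8.00%.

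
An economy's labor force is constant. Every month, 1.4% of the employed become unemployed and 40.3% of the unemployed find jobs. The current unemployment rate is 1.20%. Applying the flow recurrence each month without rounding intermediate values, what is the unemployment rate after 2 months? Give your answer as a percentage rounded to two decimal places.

With a fixed labor force, u_{t+1} = u_t + s·(1−u_t) − f·u_t = u_t·(1−s−f) + s.
Here 1−s−f = 0.583 and s = 0.014.
u_1 = 0.012000 × 0.583 + 0.014 = 0.020996.
u_2 = 0.020996 × 0.583 + 0.014 = 0.026241.

Unemployment rate after two months ≈ 2.62%.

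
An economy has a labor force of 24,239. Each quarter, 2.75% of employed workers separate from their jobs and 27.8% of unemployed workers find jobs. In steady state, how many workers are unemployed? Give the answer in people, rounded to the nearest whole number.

About 2,182 are unemployed in steady state.

Steady-state unemployment rate u* = s/(s+f) = 2.75/(2.75+27.8) = 0.090016.
Unemployed = u* × labor force = 0.090016 × 24,239 ≈ 2,182.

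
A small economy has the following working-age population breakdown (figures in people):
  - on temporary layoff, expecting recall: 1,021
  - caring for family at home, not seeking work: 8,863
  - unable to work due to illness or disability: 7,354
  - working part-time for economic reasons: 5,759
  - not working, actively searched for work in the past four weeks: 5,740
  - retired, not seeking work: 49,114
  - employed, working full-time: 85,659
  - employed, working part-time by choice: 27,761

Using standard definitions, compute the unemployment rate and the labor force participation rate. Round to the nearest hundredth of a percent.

Employed = 5,759 + 85,659 + 27,761 = 119,179 (anyone who worked, including part-time for economic reasons, counts as employed).
Unemployed = 1,021 + 5,740 = 6,761 (jobless and actively searching, or on temporary layoff).
Labor force = 119,179 + 6,761 = 125,940.
Not in labor force = 8,863 + 7,354 + 49,114 = 65,331 (those not working and not actively searching are outside the labor force).
Civilian working-age population = 125,940 + 65,331 = 191,271.
Unemployment rate = 6,761 / 125,940 = 5.37%.
Labor force participation rate = 125,940 / 191,271 = 65.84%.

Unemployment rate ≈ 5.37%; labor force participation rate ≈ 65.84%.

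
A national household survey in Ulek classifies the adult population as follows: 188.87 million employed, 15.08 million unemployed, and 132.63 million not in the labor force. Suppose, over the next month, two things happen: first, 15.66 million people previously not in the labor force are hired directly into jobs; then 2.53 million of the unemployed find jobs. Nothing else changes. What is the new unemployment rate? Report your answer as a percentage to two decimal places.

Initially, labor force = 188.87 + 15.08 = 203.95 million, so u = 15.08/203.95 = 7.39%.
After the first change, employed and labor force both rise by 15.66; unemployed unchanged → E = 204.53, U = 15.08, labor force = 219.61 million.
After the second change, unemployed falls and employed rises by 2.53; labor force unchanged → E = 207.06, U = 12.55, labor force = 219.61 million.
New unemployment rate = 12.55 / 219.61 = 5.71%.

New unemployment rate ≈ 5.71%.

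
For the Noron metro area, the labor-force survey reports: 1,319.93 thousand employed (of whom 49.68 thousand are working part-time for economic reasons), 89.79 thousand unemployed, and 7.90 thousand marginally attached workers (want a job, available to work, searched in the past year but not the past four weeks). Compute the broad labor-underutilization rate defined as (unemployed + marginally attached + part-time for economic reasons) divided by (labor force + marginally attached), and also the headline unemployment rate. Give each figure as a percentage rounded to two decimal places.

Broad underutilization rate ≈ 10.40%; headline unemployment rate ≈ 6.37%.

Labor force = 1,319.93 + 89.79 = 1,409.72 thousand.
Numerator = 89.79 + 7.90 + 49.68 = 147.37 thousand.
Denominator = 1,409.72 + 7.90 = 1,417.62 thousand.
Broad rate = 147.37 / 1,417.62 = 10.40%.
Headline unemployment rate = 89.79 / 1,409.72 = 6.37%.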